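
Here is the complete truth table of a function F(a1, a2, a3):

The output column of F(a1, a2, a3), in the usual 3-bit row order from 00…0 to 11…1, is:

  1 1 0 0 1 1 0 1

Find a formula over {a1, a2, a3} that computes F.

The 0-rows are (0,1,0), (0,1,1), (1,1,0). Take each as a conjunction (¬a1·a2·¬a3, ¬a1·a2·a3, a1·a2·¬a3), form their disjunction, and complement — that gives a formula that is 1 everywhere F is.

F(a1, a2, a3) = not ((((not a1 and a2) and not a3) or ((not a1 and a2) and a3)) or ((a1 and a2) and not a3))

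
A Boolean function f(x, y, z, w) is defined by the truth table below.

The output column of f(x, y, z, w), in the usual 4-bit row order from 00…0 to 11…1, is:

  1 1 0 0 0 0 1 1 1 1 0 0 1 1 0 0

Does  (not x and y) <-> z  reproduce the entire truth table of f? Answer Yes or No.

Yes

Evaluate (not x and y) <-> z on each row and compare to f:
  x=0, y=0, z=0, w=0: formula gives 1, f = 1 ✓
  x=0, y=0, z=0, w=1: formula gives 1, f = 1 ✓
  x=0, y=0, z=1, w=0: formula gives 0, f = 0 ✓
  x=0, y=0, z=1, w=1: formula gives 0, f = 0 ✓
  … (the remaining 12 rows also agree.)
All 16 rows match — the expression computes f exactly.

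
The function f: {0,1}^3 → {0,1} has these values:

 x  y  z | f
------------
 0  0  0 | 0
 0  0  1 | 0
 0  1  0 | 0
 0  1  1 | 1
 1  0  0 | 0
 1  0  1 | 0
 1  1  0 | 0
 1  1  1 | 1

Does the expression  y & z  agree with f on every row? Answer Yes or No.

Yes

Evaluate y & z on each row and compare to f:
  x=0, y=0, z=0: formula gives 0, f = 0 ✓
  x=0, y=0, z=1: formula gives 0, f = 0 ✓
  x=0, y=1, z=0: formula gives 0, f = 0 ✓
  x=0, y=1, z=1: formula gives 1, f = 1 ✓
  x=1, y=0, z=0: formula gives 0, f = 0 ✓
  … (the remaining 3 rows also agree.)
Every row agrees, so the formula is equivalent.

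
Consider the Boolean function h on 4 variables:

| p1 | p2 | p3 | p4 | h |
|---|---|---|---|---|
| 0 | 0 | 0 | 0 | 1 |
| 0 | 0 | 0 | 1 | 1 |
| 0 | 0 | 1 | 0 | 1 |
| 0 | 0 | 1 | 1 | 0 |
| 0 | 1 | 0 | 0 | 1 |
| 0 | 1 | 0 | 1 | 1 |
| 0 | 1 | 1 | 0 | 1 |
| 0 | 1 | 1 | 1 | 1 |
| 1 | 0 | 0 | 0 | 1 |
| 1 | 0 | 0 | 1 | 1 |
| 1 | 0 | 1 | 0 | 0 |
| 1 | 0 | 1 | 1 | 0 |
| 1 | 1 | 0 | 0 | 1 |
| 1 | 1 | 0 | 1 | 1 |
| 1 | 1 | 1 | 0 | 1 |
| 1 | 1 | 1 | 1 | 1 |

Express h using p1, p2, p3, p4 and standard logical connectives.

There are just 3 zero rows: (0,0,1,1), (1,0,1,0), (1,0,1,1). Their minterms are ¬p1·¬p2·p3·p4, p1·¬p2·p3·¬p4, p1·¬p2·p3·p4; the OR of those covers precisely the 0-outputs, and negating it yields h.

h(p1, p2, p3, p4) = NOT (((((NOT p1 AND NOT p2) AND p3) AND p4) OR (((p1 AND NOT p2) AND p3) AND NOT p4)) OR (((p1 AND NOT p2) AND p3) AND p4))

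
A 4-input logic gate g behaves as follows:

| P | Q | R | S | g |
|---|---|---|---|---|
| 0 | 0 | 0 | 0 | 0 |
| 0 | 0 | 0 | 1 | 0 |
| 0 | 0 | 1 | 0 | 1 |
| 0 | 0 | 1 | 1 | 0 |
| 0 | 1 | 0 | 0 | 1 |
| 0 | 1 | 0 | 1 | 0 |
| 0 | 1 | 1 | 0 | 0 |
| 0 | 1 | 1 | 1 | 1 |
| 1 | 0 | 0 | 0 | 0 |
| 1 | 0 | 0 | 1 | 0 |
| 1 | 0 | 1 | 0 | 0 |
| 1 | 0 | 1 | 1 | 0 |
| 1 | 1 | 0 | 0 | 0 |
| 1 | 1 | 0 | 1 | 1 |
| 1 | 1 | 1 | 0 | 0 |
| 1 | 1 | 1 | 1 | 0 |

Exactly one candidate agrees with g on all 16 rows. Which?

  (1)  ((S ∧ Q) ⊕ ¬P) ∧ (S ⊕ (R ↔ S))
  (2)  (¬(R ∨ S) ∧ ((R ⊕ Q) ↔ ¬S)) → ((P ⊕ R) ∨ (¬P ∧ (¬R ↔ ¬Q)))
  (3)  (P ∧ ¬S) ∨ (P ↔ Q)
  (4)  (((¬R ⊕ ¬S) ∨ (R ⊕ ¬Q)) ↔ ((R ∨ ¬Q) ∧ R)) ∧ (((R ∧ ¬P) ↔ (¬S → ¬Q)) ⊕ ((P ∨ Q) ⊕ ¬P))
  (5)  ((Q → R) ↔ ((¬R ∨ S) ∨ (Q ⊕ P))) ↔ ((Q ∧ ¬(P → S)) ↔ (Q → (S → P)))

5

(1) fails at (0,0,0,0): the formula yields 1, g is 0.
(2) fails at (0,0,0,0): the formula yields 1, g is 0.
(3) fails at (0,0,0,0): the formula yields 1, g is 0.
(4) fails at (0,0,1,0): the formula yields 0, g is 1.
(5) is the remaining candidate, and it agrees with g on all 16 inputs.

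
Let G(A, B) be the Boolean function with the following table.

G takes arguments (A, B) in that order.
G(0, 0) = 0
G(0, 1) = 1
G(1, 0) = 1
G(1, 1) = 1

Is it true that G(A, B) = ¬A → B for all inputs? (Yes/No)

Test each input against both G and the formula:
  A=0, B=0: formula gives 0, G = 0 ✓
  A=0, B=1: formula gives 1, G = 1 ✓
  A=1, B=0: formula gives 1, G = 1 ✓
  A=1, B=1: formula gives 1, G = 1 ✓
No disagreement on any input; they are logically equivalent.

Yes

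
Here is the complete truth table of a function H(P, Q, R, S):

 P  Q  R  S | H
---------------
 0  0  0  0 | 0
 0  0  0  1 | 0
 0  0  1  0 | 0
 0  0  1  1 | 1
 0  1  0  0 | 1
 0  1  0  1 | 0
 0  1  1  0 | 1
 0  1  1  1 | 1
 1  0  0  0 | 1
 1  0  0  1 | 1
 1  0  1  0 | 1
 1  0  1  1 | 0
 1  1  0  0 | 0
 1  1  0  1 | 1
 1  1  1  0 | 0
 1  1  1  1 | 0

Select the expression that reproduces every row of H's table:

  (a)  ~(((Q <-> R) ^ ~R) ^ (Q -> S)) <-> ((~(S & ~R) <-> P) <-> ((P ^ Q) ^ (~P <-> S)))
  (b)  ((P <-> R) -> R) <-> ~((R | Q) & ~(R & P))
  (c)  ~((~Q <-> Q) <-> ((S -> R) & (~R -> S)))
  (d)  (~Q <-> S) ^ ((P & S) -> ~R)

a

(b) disagrees with H on (0,0,1,1) (formula → 0, table → 1); rule it out.
(c) disagrees with H on (0,0,1,0) (formula → 1, table → 0); rule it out.
(d) disagrees with H on (0,0,0,0) (formula → 1, table → 0); rule it out.
That leaves (a). Evaluating it on every row reproduces the table of H exactly.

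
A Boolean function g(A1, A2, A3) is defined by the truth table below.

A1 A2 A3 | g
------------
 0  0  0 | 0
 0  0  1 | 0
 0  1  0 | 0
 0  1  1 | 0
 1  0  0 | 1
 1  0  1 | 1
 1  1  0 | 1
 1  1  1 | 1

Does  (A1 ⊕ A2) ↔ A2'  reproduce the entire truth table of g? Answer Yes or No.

Check the formula against g row by row:
  A1=0, A2=0, A3=0: formula gives 0, g = 0 ✓
  A1=0, A2=0, A3=1: formula gives 0, g = 0 ✓
  A1=0, A2=1, A3=0: formula gives 0, g = 0 ✓
  A1=0, A2=1, A3=1: formula gives 0, g = 0 ✓
  A1=1, A2=0, A3=0: formula gives 1, g = 1 ✓
  … (the remaining 3 rows also agree.)
All 8 rows match — the expression computes g exactly.

Yes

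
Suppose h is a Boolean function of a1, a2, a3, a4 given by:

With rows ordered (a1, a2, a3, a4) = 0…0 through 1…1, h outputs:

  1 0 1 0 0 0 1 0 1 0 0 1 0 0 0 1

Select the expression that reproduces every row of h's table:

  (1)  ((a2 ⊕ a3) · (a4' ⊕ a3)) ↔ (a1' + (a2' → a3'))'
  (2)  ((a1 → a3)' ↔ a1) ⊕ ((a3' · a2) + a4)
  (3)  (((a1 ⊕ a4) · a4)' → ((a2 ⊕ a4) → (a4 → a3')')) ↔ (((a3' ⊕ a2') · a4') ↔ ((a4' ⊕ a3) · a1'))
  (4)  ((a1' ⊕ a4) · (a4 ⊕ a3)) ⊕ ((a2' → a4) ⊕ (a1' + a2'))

(1): at (0,0,0,1) it gives 1, but h = 0 — eliminated.
(3): at (0,0,0,0) it gives 0, but h = 1 — eliminated.
(4): at (0,0,1,0) it gives 0, but h = 1 — eliminated.
(2) is the remaining candidate, and it agrees with h on all 16 inputs.

2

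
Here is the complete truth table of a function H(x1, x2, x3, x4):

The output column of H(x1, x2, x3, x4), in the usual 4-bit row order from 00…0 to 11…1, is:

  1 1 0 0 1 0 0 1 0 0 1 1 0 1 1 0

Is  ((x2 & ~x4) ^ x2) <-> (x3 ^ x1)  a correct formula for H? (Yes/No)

Test each input against both H and the formula:
  x1=0, x2=0, x3=0, x4=0: formula gives 1, H = 1 ✓
  x1=0, x2=0, x3=0, x4=1: formula gives 1, H = 1 ✓
  x1=0, x2=0, x3=1, x4=0: formula gives 0, H = 0 ✓
  x1=0, x2=0, x3=1, x4=1: formula gives 0, H = 0 ✓
  …and likewise for the remaining 12 rows.
All 16 rows match — the expression computes H exactly.

Yes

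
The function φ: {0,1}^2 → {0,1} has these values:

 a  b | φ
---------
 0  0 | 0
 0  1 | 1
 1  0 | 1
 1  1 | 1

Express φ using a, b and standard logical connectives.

The output is 1 whenever at least one input is 1 — the OR of all inputs.

φ(a, b) = a | b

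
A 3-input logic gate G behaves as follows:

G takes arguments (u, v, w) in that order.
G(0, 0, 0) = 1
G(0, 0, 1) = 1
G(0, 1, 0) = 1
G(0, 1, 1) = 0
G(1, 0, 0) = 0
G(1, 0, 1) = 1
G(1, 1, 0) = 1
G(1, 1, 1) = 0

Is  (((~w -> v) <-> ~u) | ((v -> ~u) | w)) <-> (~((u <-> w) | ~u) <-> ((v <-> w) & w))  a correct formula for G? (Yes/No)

Check the formula against G row by row:
  u=0, v=0, w=0: formula gives 1, G = 1 ✓
  u=0, v=0, w=1: formula gives 1, G = 1 ✓
  u=0, v=1, w=0: formula gives 1, G = 1 ✓
  u=0, v=1, w=1: formula gives 0, G = 0 ✓
  u=1, v=0, w=0: formula gives 0, G = 0 ✓
  … (the remaining 3 rows also agree.)
No disagreement on any input; they are logically equivalent.

Yes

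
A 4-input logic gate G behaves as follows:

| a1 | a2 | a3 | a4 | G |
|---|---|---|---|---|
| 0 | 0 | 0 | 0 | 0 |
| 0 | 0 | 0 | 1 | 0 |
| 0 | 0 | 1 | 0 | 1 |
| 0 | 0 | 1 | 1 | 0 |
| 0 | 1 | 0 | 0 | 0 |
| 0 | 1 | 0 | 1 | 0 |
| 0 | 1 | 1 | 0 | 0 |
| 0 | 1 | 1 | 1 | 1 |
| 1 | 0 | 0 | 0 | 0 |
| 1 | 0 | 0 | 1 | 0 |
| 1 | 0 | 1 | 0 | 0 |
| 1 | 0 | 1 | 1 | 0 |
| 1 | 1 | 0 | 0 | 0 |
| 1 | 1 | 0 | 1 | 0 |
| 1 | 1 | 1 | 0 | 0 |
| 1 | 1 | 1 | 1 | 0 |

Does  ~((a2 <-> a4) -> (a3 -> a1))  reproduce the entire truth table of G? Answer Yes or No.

Test each input against both G and the formula:
  a1=0, a2=0, a3=0, a4=0: formula gives 0, G = 0 ✓
  a1=0, a2=0, a3=0, a4=1: formula gives 0, G = 0 ✓
  a1=0, a2=0, a3=1, a4=0: formula gives 1, G = 1 ✓
  a1=0, a2=0, a3=1, a4=1: formula gives 0, G = 0 ✓
  …and likewise for the remaining 12 rows.
Every row agrees, so the formula is equivalent.

Yes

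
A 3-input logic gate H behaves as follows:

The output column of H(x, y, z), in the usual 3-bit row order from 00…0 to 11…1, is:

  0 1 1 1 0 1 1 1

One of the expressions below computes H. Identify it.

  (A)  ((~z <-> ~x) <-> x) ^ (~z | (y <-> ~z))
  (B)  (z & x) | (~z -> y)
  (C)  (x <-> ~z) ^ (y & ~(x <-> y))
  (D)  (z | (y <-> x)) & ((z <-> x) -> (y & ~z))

B

(A) fails at (0,0,0): the formula yields 1, H is 0.
(C) fails at (0,1,1): the formula yields 0, H is 1.
(D) fails at (0,1,0): the formula yields 0, H is 1.
That leaves (B). Evaluating it on every row reproduces the table of H exactly.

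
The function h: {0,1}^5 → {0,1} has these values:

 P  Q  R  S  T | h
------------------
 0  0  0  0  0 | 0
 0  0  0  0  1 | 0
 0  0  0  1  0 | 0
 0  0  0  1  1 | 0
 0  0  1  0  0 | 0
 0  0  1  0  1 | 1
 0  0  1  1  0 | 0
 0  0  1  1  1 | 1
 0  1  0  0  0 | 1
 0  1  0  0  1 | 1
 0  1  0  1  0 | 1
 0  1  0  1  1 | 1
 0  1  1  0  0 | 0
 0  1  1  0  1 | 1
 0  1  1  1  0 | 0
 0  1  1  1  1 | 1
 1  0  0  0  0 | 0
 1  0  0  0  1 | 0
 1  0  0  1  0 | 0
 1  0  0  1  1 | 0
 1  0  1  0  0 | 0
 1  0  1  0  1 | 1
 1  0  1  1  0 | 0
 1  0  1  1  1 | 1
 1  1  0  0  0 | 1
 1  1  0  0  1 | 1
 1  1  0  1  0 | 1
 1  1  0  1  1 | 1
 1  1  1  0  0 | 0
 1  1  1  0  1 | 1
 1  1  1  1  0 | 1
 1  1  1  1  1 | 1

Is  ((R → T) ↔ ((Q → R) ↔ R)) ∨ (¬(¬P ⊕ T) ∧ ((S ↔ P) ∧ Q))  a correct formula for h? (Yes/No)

Test each input against both h and the formula:
  P=0, Q=0, R=0, S=0, T=0: formula gives 0, h = 0 ✓
  P=0, Q=0, R=0, S=0, T=1: formula gives 0, h = 0 ✓
  P=0, Q=0, R=0, S=1, T=0: formula gives 0, h = 0 ✓
  P=0, Q=0, R=0, S=1, T=1: formula gives 0, h = 0 ✓
  …and likewise for the remaining 28 rows.
No disagreement on any input; they are logically equivalent.

Yes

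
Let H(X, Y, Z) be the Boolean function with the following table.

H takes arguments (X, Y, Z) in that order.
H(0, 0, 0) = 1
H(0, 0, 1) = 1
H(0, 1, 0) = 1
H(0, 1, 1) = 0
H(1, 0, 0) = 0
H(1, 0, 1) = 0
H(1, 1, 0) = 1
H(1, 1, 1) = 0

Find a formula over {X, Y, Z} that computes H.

Collect the rows where H=1 — (0,0,0), (0,0,1), (0,1,0), (1,1,0) — and write one minterm per row: ¬X·¬Y·¬Z, ¬X·¬Y·Z, ¬X·Y·¬Z, X·Y·¬Z. Their union (logical OR) reproduces the table exactly.

H(X, Y, Z) = ((((NOT X AND NOT Y) AND NOT Z) OR ((NOT X AND NOT Y) AND Z)) OR ((NOT X AND Y) AND NOT Z)) OR ((X AND Y) AND NOT Z)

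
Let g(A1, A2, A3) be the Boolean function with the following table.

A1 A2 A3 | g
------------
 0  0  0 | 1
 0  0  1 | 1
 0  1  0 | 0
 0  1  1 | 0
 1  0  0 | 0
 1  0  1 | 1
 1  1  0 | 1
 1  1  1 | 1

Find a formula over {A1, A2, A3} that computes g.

g(A1, A2, A3) = NOT ((((NOT A1 AND A2) AND NOT A3) OR ((NOT A1 AND A2) AND A3)) OR ((A1 AND NOT A2) AND NOT A3))

The 0-rows are (0,1,0), (0,1,1), (1,0,0). Take each as a conjunction (¬A1·A2·¬A3, ¬A1·A2·A3, A1·¬A2·¬A3), form their disjunction, and complement — that gives a formula that is 1 everywhere g is.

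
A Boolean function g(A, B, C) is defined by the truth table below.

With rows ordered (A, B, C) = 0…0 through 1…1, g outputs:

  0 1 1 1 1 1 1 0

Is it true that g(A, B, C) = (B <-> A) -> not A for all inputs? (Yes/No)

No

Check the formula against g row by row:
  A=0, B=0, C=0: formula gives 1, but g = 0 ✗
Since they disagree at (0,0,0), the expression is not a correct formula for g.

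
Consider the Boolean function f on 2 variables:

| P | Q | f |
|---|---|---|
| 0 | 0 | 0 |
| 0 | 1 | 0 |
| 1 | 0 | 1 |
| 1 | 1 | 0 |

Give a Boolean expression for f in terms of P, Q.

f(P, Q) = P and not Q

1 only at (1,0): P AND NOT Q.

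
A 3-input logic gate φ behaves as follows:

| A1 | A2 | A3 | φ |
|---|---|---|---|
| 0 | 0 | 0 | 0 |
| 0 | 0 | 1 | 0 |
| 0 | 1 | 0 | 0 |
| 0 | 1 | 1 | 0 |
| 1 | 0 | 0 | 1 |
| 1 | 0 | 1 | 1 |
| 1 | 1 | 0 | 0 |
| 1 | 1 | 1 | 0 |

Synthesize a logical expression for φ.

φ(A1, A2, A3) = ((A1 & ~A2) & ~A3) | ((A1 & ~A2) & A3)

The 1-rows are (1,0,0), (1,0,1). Each contributes one minterm — A1·¬A2·¬A3; A1·¬A2·A3 — and their disjunction is a sum-of-products form of φ.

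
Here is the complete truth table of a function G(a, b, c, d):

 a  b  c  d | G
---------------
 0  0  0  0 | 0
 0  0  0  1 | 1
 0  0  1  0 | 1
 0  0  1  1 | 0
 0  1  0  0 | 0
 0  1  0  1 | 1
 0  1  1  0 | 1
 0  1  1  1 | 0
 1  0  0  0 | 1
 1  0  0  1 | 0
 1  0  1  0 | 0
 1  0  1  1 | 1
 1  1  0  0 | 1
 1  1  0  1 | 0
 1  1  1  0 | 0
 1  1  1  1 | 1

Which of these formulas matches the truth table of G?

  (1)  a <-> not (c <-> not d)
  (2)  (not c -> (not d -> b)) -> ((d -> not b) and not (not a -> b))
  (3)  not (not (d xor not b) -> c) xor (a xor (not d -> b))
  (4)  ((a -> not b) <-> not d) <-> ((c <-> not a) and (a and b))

(2): at (0,0,0,0) it gives 1, but G = 0 — eliminated.
(3): at (0,0,0,1) it gives 0, but G = 1 — eliminated.
(4): at (0,0,1,0) it gives 0, but G = 1 — eliminated.
Only (1) survives; checking it on all 16 rows confirms it matches G.

1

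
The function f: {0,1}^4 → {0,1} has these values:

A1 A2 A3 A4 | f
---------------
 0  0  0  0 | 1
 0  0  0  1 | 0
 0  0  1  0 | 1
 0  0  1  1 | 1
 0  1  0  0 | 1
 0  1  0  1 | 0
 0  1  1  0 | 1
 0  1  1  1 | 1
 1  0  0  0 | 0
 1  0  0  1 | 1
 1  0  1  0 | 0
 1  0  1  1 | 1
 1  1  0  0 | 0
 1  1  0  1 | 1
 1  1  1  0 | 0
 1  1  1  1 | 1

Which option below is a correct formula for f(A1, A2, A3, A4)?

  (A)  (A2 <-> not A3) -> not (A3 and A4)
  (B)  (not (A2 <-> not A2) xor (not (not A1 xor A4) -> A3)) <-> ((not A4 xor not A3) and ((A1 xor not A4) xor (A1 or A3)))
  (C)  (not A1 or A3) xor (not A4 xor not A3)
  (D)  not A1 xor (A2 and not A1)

B

(A) fails at (0,0,0,1): the formula yields 1, f is 0.
(C) fails at (0,0,1,0): the formula yields 0, f is 1.
(D) fails at (0,0,0,1): the formula yields 1, f is 0.
(B) is the remaining candidate, and it agrees with f on all 16 inputs.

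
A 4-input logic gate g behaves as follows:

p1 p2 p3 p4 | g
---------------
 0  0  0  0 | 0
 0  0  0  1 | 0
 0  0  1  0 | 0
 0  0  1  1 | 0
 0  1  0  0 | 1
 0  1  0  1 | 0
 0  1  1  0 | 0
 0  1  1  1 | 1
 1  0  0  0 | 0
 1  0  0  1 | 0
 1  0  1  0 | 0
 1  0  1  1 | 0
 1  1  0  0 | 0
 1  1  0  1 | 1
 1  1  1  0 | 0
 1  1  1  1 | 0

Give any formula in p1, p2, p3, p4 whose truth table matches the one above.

g(p1, p2, p3, p4) = ((((~p1 & p2) & ~p3) & ~p4) | (((~p1 & p2) & p3) & p4)) | (((p1 & p2) & ~p3) & p4)

g=1 on 3 inputs: (0,1,0,0), (0,1,1,1), (1,1,0,1). Reading each as a conjunction of literals (¬p1·p2·¬p3·¬p4, ¬p1·p2·p3·p4, p1·p2·¬p3·p4) and taking the OR gives the canonical DNF.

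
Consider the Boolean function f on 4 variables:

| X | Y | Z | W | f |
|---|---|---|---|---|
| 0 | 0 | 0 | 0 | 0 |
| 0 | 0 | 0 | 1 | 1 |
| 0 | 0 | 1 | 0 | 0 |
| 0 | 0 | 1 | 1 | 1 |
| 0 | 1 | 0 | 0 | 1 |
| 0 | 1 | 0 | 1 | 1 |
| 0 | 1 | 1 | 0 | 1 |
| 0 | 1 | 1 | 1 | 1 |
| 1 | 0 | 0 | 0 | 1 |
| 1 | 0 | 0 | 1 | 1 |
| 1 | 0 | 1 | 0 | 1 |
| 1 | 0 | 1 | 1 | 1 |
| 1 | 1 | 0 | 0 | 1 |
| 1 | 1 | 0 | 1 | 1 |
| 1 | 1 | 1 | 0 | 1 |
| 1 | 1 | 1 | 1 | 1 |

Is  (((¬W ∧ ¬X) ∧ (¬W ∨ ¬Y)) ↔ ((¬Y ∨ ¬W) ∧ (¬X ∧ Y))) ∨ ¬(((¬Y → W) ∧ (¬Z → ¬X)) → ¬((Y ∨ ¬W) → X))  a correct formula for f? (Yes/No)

Evaluate (((¬W ∧ ¬X) ∧ (¬W ∨ ¬Y)) ↔ ((¬Y ∨ ¬W) ∧ (¬X ∧ Y))) ∨ ¬(((¬Y → W) ∧ (¬Z → ¬X)) → ¬((Y ∨ ¬W) → X)) on each row and compare to f:
  X=0, Y=0, Z=0, W=0: formula gives 0, f = 0 ✓
  X=0, Y=0, Z=0, W=1: formula gives 1, f = 1 ✓
  X=0, Y=0, Z=1, W=0: formula gives 0, f = 0 ✓
  X=0, Y=0, Z=1, W=1: formula gives 1, f = 1 ✓
  …and likewise for the remaining 12 rows.
Every row agrees, so the formula is equivalent.

Yes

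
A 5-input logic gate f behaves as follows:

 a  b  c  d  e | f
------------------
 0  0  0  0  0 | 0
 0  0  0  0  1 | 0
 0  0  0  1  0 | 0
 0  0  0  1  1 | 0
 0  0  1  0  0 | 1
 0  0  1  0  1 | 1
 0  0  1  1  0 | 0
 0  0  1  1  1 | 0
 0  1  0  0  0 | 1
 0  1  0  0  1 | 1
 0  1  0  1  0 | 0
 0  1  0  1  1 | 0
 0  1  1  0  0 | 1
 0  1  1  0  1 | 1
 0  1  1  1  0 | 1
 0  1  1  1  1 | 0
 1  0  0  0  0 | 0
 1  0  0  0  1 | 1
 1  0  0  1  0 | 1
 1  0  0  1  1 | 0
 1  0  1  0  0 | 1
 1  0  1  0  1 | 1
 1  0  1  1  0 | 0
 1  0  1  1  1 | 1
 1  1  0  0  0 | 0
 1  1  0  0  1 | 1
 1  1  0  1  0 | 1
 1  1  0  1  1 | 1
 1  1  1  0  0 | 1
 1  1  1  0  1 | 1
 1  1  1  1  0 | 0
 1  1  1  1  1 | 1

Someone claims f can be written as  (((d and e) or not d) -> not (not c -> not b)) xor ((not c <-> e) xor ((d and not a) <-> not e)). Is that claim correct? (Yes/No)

Test each input against both f and the formula:
  a=0, b=0, c=0, d=0, e=0: formula gives 0, f = 0 ✓
  a=0, b=0, c=0, d=0, e=1: formula gives 0, f = 0 ✓
  a=0, b=0, c=0, d=1, e=0: formula gives 0, f = 0 ✓
  a=0, b=0, c=0, d=1, e=1: formula gives 1, but f = 0 ✗
A single disagreement suffices: at (0,0,0,1,1) they differ, so the formula does not compute f.

No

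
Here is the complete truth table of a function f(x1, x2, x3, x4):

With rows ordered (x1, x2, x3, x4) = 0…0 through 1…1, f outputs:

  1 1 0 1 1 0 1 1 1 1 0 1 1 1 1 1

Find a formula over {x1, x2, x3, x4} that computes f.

There are just 3 zero rows: (0,0,1,0), (0,1,0,1), (1,0,1,0). Their minterms are ¬x1·¬x2·x3·¬x4, ¬x1·x2·¬x3·x4, x1·¬x2·x3·¬x4; the OR of those covers precisely the 0-outputs, and negating it yields f.

f(x1, x2, x3, x4) = not (((((not x1 and not x2) and x3) and not x4) or (((not x1 and x2) and not x3) and x4)) or (((x1 and not x2) and x3) and not x4))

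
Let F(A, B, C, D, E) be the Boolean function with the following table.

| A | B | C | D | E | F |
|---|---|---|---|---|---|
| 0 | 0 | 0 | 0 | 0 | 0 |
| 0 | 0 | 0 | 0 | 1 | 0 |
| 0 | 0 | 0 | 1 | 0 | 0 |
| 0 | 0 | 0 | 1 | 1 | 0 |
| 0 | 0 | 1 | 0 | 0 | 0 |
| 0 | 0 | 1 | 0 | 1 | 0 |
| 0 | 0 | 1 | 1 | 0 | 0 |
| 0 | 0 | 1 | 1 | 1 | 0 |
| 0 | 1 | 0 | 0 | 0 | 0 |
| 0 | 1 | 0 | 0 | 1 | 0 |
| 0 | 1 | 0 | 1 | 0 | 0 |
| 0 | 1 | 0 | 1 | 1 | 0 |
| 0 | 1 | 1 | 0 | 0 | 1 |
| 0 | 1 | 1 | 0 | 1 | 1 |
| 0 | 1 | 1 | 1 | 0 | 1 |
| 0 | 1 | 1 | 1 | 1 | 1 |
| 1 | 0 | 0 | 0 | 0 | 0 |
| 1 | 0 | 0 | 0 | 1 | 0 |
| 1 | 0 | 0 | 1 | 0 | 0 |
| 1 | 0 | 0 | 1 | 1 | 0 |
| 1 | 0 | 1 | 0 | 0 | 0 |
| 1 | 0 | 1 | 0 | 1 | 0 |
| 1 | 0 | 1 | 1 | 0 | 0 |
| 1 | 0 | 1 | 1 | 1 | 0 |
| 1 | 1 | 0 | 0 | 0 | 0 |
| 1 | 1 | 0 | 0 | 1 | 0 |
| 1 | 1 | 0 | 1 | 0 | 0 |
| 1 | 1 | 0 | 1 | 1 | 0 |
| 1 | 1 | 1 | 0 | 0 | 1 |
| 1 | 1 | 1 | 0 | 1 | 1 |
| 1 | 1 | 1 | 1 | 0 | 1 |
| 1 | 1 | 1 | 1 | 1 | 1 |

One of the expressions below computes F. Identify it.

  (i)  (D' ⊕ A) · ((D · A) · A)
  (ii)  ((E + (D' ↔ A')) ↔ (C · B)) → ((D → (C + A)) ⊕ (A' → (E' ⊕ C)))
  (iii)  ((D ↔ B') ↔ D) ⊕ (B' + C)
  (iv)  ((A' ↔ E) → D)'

iii

(i) disagrees with F on (0,1,1,0,0) (formula → 0, table → 1); rule it out.
(ii) disagrees with F on (0,0,0,0,0) (formula → 1, table → 0); rule it out.
(iv) disagrees with F on (0,0,0,0,1) (formula → 1, table → 0); rule it out.
(iii) is the remaining candidate, and it agrees with F on all 32 inputs.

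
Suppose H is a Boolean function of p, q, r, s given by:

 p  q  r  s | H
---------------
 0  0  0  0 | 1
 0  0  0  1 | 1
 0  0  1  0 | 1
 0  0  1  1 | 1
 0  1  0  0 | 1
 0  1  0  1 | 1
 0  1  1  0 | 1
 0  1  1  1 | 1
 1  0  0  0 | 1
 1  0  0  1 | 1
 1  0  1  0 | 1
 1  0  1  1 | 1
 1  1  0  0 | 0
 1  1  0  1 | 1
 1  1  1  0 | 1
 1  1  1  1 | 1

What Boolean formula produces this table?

H(p, q, r, s) = ~(((p & q) & ~r) & ~s)

H is 0 on exactly one input, (1,1,0,0), whose minterm is p·q·¬r·¬s. So H is the negation of that single conjunction.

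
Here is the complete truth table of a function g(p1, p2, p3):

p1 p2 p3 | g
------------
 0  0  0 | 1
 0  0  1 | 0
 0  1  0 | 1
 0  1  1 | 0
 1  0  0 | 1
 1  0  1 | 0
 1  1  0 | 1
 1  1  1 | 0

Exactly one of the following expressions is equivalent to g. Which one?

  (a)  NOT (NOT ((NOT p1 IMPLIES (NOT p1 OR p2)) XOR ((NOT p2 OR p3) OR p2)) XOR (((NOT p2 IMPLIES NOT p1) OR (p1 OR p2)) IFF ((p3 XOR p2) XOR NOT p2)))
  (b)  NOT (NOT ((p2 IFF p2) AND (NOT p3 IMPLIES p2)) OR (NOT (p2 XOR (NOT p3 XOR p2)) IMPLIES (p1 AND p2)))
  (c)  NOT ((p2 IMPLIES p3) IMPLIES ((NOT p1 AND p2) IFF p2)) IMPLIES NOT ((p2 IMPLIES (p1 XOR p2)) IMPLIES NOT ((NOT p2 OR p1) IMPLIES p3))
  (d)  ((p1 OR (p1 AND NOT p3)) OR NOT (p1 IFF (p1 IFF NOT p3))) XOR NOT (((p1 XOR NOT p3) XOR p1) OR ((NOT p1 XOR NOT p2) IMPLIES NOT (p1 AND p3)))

(b) fails at (0,0,0): the formula yields 0, g is 1.
(c) fails at (0,0,1): the formula yields 1, g is 0.
(d) fails at (0,0,0): the formula yields 0, g is 1.
That leaves (a). Evaluating it on every row reproduces the table of g exactly.

a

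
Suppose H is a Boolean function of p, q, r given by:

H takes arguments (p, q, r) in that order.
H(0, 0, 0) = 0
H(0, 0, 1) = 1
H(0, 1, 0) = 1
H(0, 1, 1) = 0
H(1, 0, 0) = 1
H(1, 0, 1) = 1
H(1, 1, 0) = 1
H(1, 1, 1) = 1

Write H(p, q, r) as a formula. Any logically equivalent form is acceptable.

There are just 2 zero rows: (0,0,0), (0,1,1). Their minterms are ¬p·¬q·¬r, ¬p·q·r; the OR of those covers precisely the 0-outputs, and negating it yields H.

H(p, q, r) = not (((not p and not q) and not r) or ((not p and q) and r))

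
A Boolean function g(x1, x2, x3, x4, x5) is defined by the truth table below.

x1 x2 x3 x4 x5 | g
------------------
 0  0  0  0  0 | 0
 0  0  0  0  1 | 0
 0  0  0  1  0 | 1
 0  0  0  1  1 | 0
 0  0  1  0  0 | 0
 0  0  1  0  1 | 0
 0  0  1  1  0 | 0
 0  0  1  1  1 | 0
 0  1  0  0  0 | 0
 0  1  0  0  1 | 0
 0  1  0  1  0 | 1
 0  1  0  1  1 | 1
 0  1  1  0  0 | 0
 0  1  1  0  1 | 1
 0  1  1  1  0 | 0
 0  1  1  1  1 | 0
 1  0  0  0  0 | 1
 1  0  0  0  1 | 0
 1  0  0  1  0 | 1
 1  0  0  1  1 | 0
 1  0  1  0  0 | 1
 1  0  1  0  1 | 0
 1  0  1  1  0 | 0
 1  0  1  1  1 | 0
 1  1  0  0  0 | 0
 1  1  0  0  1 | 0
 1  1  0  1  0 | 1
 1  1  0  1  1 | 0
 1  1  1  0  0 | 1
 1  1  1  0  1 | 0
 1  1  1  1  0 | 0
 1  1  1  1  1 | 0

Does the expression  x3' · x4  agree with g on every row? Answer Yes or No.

Check the formula against g row by row:
  x1=0, x2=0, x3=0, x4=0, x5=0: formula gives 0, g = 0 ✓
  x1=0, x2=0, x3=0, x4=0, x5=1: formula gives 0, g = 0 ✓
  x1=0, x2=0, x3=0, x4=1, x5=0: formula gives 1, g = 1 ✓
  x1=0, x2=0, x3=0, x4=1, x5=1: formula gives 1, but g = 0 ✗
Since they disagree at (0,0,0,1,1), the expression is not a correct formula for g.

No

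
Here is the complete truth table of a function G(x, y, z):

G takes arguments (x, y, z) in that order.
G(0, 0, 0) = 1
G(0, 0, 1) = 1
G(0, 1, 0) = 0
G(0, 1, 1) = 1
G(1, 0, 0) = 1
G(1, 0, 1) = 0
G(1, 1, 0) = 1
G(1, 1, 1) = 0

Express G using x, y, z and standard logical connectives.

G(x, y, z) = NOT ((((NOT x AND y) AND NOT z) OR ((x AND NOT y) AND z)) OR ((x AND y) AND z))

G is 0 on only 3 rows — (0,1,0), (1,0,1), (1,1,1). Writing each as a minterm (¬x·y·¬z, x·¬y·z, x·y·z) and OR-ing them characterizes exactly where G=0, so G is the negation of that disjunction.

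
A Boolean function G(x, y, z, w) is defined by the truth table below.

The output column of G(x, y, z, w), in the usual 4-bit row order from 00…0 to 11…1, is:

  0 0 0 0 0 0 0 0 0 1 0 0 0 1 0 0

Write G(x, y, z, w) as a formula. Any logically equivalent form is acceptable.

G=1 on 2 inputs: (1,0,0,1), (1,1,0,1). Reading each as a conjunction of literals (x·¬y·¬z·w, x·y·¬z·w) and taking the OR gives the canonical DNF.

G(x, y, z, w) = (((x and not y) and not z) and w) or (((x and y) and not z) and w)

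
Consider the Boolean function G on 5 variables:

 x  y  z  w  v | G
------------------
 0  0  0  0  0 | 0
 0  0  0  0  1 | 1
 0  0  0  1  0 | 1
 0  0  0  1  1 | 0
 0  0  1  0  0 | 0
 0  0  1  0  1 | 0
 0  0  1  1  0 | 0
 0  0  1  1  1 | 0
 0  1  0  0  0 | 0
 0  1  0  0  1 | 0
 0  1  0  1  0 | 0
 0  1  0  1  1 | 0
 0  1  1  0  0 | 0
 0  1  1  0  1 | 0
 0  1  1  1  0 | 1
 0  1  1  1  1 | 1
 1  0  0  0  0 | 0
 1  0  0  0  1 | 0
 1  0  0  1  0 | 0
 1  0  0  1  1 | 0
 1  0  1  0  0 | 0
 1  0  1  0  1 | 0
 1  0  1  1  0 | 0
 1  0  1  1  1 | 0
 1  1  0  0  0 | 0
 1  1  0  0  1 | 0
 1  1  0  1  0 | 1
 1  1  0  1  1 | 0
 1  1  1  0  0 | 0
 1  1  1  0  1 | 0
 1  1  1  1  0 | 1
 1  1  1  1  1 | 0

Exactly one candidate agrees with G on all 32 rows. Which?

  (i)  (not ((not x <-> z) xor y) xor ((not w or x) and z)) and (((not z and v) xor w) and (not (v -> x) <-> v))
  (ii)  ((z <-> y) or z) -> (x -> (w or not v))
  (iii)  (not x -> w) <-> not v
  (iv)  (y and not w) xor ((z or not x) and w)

(ii) fails at (0,0,0,0,0): the formula yields 1, G is 0.
(iii) fails at (0,0,1,0,1): the formula yields 1, G is 0.
(iv) fails at (0,0,0,0,1): the formula yields 0, G is 1.
(i) is the remaining candidate, and it agrees with G on all 32 inputs.

i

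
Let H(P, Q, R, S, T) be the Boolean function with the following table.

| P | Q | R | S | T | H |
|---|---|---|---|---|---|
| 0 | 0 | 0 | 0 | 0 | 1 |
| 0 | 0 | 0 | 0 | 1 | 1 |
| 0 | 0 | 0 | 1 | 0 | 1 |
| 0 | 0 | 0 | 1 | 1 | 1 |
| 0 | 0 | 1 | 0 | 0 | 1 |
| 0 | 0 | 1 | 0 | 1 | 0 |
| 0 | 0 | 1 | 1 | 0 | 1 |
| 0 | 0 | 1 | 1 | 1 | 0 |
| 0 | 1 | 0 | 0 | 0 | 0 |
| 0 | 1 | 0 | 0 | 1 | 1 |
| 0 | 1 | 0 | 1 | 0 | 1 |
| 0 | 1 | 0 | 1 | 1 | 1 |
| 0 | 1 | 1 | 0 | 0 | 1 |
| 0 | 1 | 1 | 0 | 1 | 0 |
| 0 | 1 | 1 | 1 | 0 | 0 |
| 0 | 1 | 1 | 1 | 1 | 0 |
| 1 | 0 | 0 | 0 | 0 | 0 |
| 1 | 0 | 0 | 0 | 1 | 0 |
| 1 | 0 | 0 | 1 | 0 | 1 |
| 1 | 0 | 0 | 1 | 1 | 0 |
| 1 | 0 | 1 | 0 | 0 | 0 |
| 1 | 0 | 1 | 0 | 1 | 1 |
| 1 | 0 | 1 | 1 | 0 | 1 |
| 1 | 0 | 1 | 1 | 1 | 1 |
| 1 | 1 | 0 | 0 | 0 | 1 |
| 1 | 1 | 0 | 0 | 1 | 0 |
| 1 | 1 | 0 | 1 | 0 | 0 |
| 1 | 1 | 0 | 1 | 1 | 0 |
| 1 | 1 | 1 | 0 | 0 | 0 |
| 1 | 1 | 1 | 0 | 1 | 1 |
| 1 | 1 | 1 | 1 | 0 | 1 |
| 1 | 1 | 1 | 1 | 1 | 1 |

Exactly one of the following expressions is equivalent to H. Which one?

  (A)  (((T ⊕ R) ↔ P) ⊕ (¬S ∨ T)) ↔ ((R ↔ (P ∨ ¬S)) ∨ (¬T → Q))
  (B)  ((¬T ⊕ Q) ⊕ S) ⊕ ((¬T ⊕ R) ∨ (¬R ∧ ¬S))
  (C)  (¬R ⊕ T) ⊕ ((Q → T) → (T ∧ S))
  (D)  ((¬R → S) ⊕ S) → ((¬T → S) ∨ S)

(B) disagrees with H on (0,0,0,0,0) (formula → 0, table → 1); rule it out.
(C) disagrees with H on (0,0,0,0,1) (formula → 0, table → 1); rule it out.
(D) disagrees with H on (0,0,1,0,0) (formula → 0, table → 1); rule it out.
That leaves (A). Evaluating it on every row reproduces the table of H exactly.

A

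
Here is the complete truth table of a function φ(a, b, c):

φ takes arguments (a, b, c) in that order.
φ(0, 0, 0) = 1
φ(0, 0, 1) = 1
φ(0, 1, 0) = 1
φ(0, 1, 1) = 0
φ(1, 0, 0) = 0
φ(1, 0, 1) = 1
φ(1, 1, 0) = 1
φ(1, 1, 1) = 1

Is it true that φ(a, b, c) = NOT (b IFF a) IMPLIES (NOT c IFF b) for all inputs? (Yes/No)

Test each input against both φ and the formula:
  a=0, b=0, c=0: formula gives 1, φ = 1 ✓
  a=0, b=0, c=1: formula gives 1, φ = 1 ✓
  a=0, b=1, c=0: formula gives 1, φ = 1 ✓
  a=0, b=1, c=1: formula gives 0, φ = 0 ✓
  a=1, b=0, c=0: formula gives 0, φ = 0 ✓
  … (the remaining 3 rows also agree.)
All 8 rows match — the expression computes φ exactly.

Yes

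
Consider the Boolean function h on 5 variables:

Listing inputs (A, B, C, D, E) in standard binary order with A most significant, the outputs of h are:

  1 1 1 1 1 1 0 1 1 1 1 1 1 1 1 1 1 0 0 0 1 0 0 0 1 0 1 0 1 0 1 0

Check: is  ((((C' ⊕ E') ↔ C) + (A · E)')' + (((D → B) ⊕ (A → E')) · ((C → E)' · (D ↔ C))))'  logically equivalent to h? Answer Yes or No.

No

Test each input against both h and the formula:
  A=0, B=0, C=0, D=0, E=0: formula gives 1, h = 1 ✓
  A=0, B=0, C=0, D=0, E=1: formula gives 1, h = 1 ✓
  A=0, B=0, C=0, D=1, E=0: formula gives 1, h = 1 ✓
  A=0, B=0, C=0, D=1, E=1: formula gives 1, h = 1 ✓
  …
  A=1, B=0, C=0, D=1, E=0: formula gives 1, but h = 0 ✗
Row (1,0,0,1,0) is a counterexample, so the formula is not equivalent to h.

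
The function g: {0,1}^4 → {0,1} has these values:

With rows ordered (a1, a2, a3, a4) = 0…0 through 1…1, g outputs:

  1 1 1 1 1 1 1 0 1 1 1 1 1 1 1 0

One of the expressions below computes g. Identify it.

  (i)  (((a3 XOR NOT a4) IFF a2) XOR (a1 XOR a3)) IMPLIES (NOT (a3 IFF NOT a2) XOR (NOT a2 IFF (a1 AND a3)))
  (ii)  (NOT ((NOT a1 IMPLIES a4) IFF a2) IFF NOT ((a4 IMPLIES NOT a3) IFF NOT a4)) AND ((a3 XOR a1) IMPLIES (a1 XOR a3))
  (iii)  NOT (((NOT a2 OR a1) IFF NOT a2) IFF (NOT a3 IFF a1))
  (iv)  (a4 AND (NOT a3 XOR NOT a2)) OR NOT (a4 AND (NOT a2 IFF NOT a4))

iv

(i): at (0,0,1,1) it gives 0, but g = 1 — eliminated.
(ii): at (0,0,1,1) it gives 0, but g = 1 — eliminated.
(iii): at (0,0,1,0) it gives 0, but g = 1 — eliminated.
That leaves (iv). Evaluating it on every row reproduces the table of g exactly.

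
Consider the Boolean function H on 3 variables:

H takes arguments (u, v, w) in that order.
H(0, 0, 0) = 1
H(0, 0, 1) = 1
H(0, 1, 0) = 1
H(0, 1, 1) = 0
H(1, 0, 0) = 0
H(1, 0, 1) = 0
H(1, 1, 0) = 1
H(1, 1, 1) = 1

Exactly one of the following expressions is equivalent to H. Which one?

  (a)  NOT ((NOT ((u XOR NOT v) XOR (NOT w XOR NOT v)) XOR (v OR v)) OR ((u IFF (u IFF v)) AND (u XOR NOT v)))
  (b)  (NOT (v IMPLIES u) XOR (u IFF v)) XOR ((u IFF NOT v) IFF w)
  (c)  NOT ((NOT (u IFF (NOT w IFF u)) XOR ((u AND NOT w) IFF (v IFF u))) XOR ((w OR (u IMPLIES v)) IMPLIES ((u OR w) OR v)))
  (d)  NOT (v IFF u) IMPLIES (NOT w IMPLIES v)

(a) disagrees with H on (0,0,1) (formula → 0, table → 1); rule it out.
(b) disagrees with H on (0,0,0) (formula → 0, table → 1); rule it out.
(d) disagrees with H on (0,1,1) (formula → 1, table → 0); rule it out.
Only (c) survives; checking it on all 8 rows confirms it matches H.

c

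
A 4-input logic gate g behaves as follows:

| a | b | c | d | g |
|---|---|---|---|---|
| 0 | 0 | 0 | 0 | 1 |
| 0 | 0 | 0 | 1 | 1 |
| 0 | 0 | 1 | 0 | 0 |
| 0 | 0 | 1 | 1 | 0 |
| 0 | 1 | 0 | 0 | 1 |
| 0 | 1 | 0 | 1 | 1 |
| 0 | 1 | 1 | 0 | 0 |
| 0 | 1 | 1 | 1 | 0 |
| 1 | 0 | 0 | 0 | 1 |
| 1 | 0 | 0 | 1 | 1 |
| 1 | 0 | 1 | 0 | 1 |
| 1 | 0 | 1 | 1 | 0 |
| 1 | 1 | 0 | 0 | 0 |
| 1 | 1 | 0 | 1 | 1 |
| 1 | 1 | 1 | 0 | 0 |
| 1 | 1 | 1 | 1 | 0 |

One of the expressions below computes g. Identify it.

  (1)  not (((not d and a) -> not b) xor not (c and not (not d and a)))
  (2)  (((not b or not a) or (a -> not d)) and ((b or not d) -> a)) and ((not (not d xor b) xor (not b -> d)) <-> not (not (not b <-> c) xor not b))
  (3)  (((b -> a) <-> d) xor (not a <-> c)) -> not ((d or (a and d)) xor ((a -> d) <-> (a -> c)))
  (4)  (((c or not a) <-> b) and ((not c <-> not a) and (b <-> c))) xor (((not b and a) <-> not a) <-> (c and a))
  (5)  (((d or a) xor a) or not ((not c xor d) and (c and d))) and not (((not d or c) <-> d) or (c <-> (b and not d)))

1

(2) disagrees with g on (0,0,0,0) (formula → 0, table → 1); rule it out.
(3) disagrees with g on (0,0,1,1) (formula → 1, table → 0); rule it out.
(4) disagrees with g on (0,0,1,0) (formula → 1, table → 0); rule it out.
(5) disagrees with g on (0,0,0,0) (formula → 0, table → 1); rule it out.
(1) is the remaining candidate, and it agrees with g on all 16 inputs.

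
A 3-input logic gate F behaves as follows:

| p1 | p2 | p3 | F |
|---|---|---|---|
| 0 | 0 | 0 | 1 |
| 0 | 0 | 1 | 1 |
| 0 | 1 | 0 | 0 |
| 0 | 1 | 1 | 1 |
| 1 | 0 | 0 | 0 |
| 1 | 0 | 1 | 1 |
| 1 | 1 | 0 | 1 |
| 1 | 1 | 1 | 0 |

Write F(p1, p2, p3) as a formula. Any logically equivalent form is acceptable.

The 0-rows are (0,1,0), (1,0,0), (1,1,1). Take each as a conjunction (¬p1·p2·¬p3, p1·¬p2·¬p3, p1·p2·p3), form their disjunction, and complement — that gives a formula that is 1 everywhere F is.

F(p1, p2, p3) = ¬((((¬p1 ∧ p2) ∧ ¬p3) ∨ ((p1 ∧ ¬p2) ∧ ¬p3)) ∨ ((p1 ∧ p2) ∧ p3))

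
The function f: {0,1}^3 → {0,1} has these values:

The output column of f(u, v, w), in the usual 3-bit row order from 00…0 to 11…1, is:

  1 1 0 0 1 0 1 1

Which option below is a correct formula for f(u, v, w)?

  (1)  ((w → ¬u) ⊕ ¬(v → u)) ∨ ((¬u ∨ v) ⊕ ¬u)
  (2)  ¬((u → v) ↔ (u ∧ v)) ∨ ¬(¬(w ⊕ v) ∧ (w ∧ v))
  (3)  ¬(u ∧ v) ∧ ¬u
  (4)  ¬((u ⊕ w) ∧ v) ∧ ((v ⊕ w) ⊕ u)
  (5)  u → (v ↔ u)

1

(2): at (0,1,0) it gives 1, but f = 0 — eliminated.
(3): at (0,1,0) it gives 1, but f = 0 — eliminated.
(4): at (0,0,0) it gives 0, but f = 1 — eliminated.
(5): at (0,1,0) it gives 1, but f = 0 — eliminated.
That leaves (1). Evaluating it on every row reproduces the table of f exactly.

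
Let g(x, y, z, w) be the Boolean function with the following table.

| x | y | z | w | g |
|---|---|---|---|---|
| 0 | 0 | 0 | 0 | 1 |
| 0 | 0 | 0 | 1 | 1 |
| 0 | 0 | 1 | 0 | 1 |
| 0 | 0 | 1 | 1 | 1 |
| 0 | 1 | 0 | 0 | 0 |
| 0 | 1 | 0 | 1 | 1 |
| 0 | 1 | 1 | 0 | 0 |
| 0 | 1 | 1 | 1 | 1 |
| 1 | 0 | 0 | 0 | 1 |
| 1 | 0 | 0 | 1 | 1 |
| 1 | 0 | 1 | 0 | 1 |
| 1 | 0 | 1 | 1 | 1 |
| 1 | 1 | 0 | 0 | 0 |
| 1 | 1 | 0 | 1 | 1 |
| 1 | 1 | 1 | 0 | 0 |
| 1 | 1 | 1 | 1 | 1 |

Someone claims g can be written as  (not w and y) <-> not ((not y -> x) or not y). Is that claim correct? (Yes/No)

Yes

Test each input against both g and the formula:
  x=0, y=0, z=0, w=0: formula gives 1, g = 1 ✓
  x=0, y=0, z=0, w=1: formula gives 1, g = 1 ✓
  x=0, y=0, z=1, w=0: formula gives 1, g = 1 ✓
  x=0, y=0, z=1, w=1: formula gives 1, g = 1 ✓
  …and likewise for the remaining 12 rows.
Every row agrees, so the formula is equivalent.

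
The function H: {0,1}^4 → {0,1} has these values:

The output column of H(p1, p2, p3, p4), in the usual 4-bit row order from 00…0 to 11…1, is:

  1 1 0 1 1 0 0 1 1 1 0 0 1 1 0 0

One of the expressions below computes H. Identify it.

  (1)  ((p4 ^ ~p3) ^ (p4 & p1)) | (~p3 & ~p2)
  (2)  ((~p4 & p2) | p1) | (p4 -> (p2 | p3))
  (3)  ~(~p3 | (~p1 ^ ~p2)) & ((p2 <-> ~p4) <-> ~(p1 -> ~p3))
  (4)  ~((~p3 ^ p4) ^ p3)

(2): at (0,0,0,1) it gives 0, but H = 1 — eliminated.
(3): at (0,0,0,0) it gives 0, but H = 1 — eliminated.
(4): at (0,0,0,0) it gives 0, but H = 1 — eliminated.
That leaves (1). Evaluating it on every row reproduces the table of H exactly.

1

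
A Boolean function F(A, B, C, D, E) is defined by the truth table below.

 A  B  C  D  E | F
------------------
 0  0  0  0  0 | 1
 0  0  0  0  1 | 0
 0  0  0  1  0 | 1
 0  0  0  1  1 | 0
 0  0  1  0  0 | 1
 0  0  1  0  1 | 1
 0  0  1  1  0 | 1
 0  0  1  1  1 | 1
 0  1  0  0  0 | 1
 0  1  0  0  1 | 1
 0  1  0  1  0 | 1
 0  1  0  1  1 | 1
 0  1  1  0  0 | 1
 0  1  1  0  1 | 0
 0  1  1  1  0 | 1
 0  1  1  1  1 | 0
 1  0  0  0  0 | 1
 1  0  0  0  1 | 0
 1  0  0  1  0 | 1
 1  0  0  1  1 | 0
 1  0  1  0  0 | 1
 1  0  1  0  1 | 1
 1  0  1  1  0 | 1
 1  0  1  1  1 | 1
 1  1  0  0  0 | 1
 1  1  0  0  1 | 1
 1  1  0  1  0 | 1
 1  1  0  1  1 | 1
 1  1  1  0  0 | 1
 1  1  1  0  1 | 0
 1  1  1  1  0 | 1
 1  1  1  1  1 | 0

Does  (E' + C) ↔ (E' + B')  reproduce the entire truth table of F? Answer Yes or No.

Test each input against both F and the formula:
  A=0, B=0, C=0, D=0, E=0: formula gives 1, F = 1 ✓
  A=0, B=0, C=0, D=0, E=1: formula gives 0, F = 0 ✓
  A=0, B=0, C=0, D=1, E=0: formula gives 1, F = 1 ✓
  A=0, B=0, C=0, D=1, E=1: formula gives 0, F = 0 ✓
  …and likewise for the remaining 28 rows.
All 32 rows match — the expression computes F exactly.

Yes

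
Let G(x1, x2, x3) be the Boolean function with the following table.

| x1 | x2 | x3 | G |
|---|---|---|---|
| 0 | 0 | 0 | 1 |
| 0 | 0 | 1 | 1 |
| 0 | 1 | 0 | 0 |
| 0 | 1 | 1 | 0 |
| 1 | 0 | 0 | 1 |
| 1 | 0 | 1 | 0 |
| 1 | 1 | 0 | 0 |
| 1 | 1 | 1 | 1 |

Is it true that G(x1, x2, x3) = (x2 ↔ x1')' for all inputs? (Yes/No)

Evaluate (x2 ↔ x1')' on each row and compare to G:
  x1=0, x2=0, x3=0: formula gives 1, G = 1 ✓
  x1=0, x2=0, x3=1: formula gives 1, G = 1 ✓
  x1=0, x2=1, x3=0: formula gives 0, G = 0 ✓
  x1=0, x2=1, x3=1: formula gives 0, G = 0 ✓
  x1=1, x2=0, x3=0: formula gives 0, but G = 1 ✗
Since they disagree at (1,0,0), the expression is not a correct formula for G.

No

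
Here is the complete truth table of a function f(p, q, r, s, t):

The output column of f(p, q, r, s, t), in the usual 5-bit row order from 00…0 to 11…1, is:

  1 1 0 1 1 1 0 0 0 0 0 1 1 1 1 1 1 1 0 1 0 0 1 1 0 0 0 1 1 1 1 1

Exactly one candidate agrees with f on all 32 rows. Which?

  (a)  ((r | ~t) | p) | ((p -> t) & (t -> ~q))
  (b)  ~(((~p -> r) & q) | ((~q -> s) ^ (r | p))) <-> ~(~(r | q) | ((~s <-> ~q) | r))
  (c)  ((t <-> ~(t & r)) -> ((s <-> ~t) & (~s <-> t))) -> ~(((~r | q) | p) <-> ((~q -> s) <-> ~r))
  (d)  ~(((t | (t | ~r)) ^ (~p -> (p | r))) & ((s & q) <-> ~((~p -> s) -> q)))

(a) fails at (0,0,0,1,0): the formula yields 1, f is 0.
(b) fails at (0,0,0,0,0): the formula yields 0, f is 1.
(d) fails at (0,0,0,0,0): the formula yields 0, f is 1.
Only (c) survives; checking it on all 32 rows confirms it matches f.

c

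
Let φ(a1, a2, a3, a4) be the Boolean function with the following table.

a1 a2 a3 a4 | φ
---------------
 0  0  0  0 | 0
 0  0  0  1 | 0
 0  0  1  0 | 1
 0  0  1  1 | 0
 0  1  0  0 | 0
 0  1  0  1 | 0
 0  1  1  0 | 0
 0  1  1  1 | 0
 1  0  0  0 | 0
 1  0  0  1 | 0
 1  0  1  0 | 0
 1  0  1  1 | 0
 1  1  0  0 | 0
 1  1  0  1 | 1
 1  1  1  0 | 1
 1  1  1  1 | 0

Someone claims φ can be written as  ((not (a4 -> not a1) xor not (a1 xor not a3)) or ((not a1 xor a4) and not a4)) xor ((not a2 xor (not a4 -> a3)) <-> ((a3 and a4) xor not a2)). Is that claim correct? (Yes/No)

Test each input against both φ and the formula:
  a1=0, a2=0, a3=0, a4=0: formula gives 0, φ = 0 ✓
  a1=0, a2=0, a3=0, a4=1: formula gives 0, φ = 0 ✓
  a1=0, a2=0, a3=1, a4=0: formula gives 1, φ = 1 ✓
  a1=0, a2=0, a3=1, a4=1: formula gives 0, φ = 0 ✓
  …
  a1=0, a2=1, a3=1, a4=0: formula gives 1, but φ = 0 ✗
Since they disagree at (0,1,1,0), the expression is not a correct formula for φ.

No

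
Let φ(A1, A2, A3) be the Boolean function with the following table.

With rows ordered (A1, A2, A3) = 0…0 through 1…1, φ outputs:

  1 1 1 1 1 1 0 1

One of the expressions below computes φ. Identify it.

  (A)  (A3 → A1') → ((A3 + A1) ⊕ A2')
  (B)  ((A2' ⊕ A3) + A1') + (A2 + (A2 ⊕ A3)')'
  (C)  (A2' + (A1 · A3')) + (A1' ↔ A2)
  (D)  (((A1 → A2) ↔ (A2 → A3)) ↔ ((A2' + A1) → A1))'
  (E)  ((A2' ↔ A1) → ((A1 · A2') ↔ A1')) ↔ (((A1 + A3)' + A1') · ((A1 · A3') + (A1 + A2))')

B

(A): at (0,0,1) it gives 0, but φ = 1 — eliminated.
(C): at (1,1,0) it gives 1, but φ = 0 — eliminated.
(D): at (0,1,1) it gives 0, but φ = 1 — eliminated.
(E): at (1,1,1) it gives 0, but φ = 1 — eliminated.
Only (B) survives; checking it on all 8 rows confirms it matches φ.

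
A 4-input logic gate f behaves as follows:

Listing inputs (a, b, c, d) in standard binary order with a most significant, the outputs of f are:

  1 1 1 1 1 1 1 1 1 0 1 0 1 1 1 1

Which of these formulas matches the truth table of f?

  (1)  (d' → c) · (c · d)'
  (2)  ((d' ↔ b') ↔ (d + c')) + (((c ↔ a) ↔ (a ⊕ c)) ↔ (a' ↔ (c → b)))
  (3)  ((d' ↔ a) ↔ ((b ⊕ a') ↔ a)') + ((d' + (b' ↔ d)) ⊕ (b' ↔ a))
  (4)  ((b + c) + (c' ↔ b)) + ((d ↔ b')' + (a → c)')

(1): at (0,0,0,0) it gives 0, but f = 1 — eliminated.
(2): at (0,0,0,1) it gives 0, but f = 1 — eliminated.
(4): at (0,0,0,1) it gives 0, but f = 1 — eliminated.
That leaves (3). Evaluating it on every row reproduces the table of f exactly.

3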